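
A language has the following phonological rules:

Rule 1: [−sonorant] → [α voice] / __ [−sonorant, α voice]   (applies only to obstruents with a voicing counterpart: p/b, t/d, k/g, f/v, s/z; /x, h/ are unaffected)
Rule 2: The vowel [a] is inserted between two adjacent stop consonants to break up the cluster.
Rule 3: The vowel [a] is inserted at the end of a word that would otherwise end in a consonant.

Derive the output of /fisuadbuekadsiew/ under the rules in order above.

Rule 1 (regressive voicing assimilation): /d/ precedes the voiceless obstruent /s/, so it devoices to [t] by assimilation. /fisuadbuekadsiew/ → fisuadbuekatsiew.
Rule 2 (stop-cluster a-epenthesis): /d/ and /b/ form a stop–stop cluster, so [a] is inserted between them. /fisuadbuekatsiew/ → fisuadabuekatsiew.
Rule 3 (final a-epenthesis): the form ends in the consonant /w/, so [a] is inserted word-finally. /fisuadabuekatsiew/ → fisuadabuekatsiewa.

fisuadabuekatsiewa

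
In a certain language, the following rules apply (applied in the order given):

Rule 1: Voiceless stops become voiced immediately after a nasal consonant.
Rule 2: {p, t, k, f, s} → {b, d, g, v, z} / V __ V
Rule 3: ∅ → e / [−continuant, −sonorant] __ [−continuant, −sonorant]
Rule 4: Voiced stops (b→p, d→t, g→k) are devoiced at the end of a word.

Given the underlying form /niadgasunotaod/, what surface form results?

niadegazunodaot

Rule 1 (post-nasal voicing): no segment meets the environment; /niadgasunotaod/ is unchanged.
Rule 2 (intervocalic voicing): /s/ is a voiceless obstruent between vowels /a/ and /u/, so it voices to [z]. /t/ is a voiceless obstruent between vowels /o/ and /a/, so it voices to [d]. /niadgasunotaod/ → niadgazunodaod.
Rule 3 (stop-cluster e-epenthesis): /d/ and /g/ form a stop–stop cluster, so [e] is inserted between them. /niadgazunodaod/ → niadegazunodaod.
Rule 4 (final devoicing): /d/ is a voiced stop in word-final position, so it devoices to [t]. /niadegazunodaod/ → niadegazunodaot.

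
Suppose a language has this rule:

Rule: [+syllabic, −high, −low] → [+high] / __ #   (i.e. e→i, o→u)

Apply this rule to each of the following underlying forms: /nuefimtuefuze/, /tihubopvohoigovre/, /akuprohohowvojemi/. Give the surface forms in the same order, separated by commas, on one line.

/nuefimtuefuze/: /e/ is a mid vowel in word-final position, so it raises to [i]. → [nuefimtuefuzi].
/tihubopvohoigovre/: /e/ is a mid vowel in word-final position, so it raises to [i]. → [tihubopvohoigovri].
/akuprohohowvojemi/: the rule's environment is not met; surfaces unchanged as [akuprohohowvojemi].

nuefimtuefuzi, tihubopvohoigovri, akuprohohowvojemi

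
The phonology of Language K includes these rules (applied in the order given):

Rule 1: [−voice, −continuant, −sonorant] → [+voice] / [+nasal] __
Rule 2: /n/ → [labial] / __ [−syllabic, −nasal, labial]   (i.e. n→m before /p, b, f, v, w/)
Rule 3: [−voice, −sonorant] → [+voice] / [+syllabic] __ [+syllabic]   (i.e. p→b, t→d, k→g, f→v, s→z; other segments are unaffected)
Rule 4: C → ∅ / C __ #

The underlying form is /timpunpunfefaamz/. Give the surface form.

Rule 1 (post-nasal voicing): /p/ is a voiceless stop immediately after the nasal /m/, so it voices to [b]. /p/ is a voiceless stop immediately after the nasal /n/, so it voices to [b]. /timpunpunfefaamz/ → timbunbunfefaamz.
Rule 2 (nasal place assimilation): /n/ precedes the labial consonant /b/, so it assimilates in place to [m]. /n/ precedes the labial consonant /f/, so it assimilates in place to [m]. /timbunbunfefaamz/ → timbumbumfefaamz.
Rule 3 (intervocalic voicing): /f/ is a voiceless obstruent between vowels /e/ and /a/, so it voices to [v]. /timbumbumfefaamz/ → timbumbumfevaamz.
Rule 4 (final cluster simplification): /z/ is the second consonant of a word-final cluster /mz/, so it deletes. /timbumbumfevaamz/ → timbumbumfevaam.

timbumbumfevaam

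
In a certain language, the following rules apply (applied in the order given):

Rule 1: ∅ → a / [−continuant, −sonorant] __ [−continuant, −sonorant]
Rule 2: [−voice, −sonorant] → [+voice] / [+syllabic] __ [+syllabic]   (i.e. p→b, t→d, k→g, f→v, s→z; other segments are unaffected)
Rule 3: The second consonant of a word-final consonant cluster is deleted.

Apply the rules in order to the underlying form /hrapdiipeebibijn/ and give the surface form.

Rule 1 (stop-cluster a-epenthesis): /p/ and /d/ form a stop–stop cluster, so [a] is inserted between them. /hrapdiipeebibijn/ → hrapadiipeebibijn.
Rule 2 (intervocalic voicing): /p/ is a voiceless obstruent between vowels /a/ and /a/, so it voices to [b]. /p/ is a voiceless obstruent between vowels /i/ and /e/, so it voices to [b]. /hrapadiipeebibijn/ → hrabadiibeebibijn.
Rule 3 (final cluster simplification): /n/ is the second consonant of a word-final cluster /jn/, so it deletes. /hrabadiibeebibijn/ → hrabadiibeebibij.

hrabadiibeebibij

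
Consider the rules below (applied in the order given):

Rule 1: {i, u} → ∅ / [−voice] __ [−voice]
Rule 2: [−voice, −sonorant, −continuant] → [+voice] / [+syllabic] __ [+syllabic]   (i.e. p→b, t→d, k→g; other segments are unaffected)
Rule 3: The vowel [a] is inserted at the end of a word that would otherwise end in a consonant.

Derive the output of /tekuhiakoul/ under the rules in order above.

Rule 1 (high vowel syncope): /u/ is a high vowel flanked by voiceless consonants /k/ and /h/, so it deletes. /tekuhiakoul/ → tekhiakoul.
Rule 2 (intervocalic voicing): /k/ is a voiceless stop between vowels /a/ and /o/, so it voices to [g]. /tekhiakoul/ → tekhiagoul.
Rule 3 (final a-epenthesis): the form ends in the consonant /l/, so [a] is inserted word-finally. /tekhiagoul/ → tekhiagoula.

tekhiagoula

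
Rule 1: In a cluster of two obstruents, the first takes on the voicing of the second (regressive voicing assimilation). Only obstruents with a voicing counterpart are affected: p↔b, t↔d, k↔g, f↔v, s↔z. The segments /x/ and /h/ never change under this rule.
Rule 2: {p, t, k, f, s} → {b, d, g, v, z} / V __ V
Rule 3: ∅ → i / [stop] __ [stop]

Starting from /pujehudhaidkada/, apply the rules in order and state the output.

Rule 1 (regressive voicing assimilation): /d/ precedes the voiceless obstruent /h/, so it devoices to [t] by assimilation. /d/ precedes the voiceless obstruent /k/, so it devoices to [t] by assimilation. /pujehudhaidkada/ → pujehuthaitkada.
Rule 2 (intervocalic voicing): no segment meets the environment; /pujehuthaitkada/ is unchanged.
Rule 3 (stop-cluster i-epenthesis): /t/ and /k/ form a stop–stop cluster, so [i] is inserted between them. /pujehuthaitkada/ → pujehuthaitikada.

pujehuthaitikada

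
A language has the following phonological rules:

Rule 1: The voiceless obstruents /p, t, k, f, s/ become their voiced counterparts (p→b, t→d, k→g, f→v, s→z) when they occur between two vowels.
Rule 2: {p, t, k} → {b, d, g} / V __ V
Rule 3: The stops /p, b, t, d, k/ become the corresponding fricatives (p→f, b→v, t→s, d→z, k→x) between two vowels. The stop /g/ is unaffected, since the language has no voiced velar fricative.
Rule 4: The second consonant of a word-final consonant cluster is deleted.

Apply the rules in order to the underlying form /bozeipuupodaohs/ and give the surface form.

Rule 1 (intervocalic voicing): /p/ is a voiceless obstruent between vowels /i/ and /u/, so it voices to [b]. /p/ is a voiceless obstruent between vowels /u/ and /o/, so it voices to [b]. /bozeipuupodaohs/ → bozeibuubodaohs.
Rule 2 (intervocalic voicing): no segment meets the environment; /bozeibuubodaohs/ is unchanged.
Rule 3 (intervocalic spirantization): /b/ is a stop between vowels /i/ and /u/, so it spirantizes to the fricative [v]. /b/ is a stop between vowels /u/ and /o/, so it spirantizes to the fricative [v]. /d/ is a stop between vowels /o/ and /a/, so it spirantizes to the fricative [z]. /bozeibuubodaohs/ → bozeivuuvozaohs.
Rule 4 (final cluster simplification): /s/ is the second consonant of a word-final cluster /hs/, so it deletes. /bozeivuuvozaohs/ → bozeivuuvozaoh.

bozeivuuvozaoh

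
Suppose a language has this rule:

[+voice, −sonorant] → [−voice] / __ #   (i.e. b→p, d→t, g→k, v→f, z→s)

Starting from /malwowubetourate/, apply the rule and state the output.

No segment of /malwowubetourate/ meets the structural description of the rule, so the form surfaces unchanged.

malwowubetourate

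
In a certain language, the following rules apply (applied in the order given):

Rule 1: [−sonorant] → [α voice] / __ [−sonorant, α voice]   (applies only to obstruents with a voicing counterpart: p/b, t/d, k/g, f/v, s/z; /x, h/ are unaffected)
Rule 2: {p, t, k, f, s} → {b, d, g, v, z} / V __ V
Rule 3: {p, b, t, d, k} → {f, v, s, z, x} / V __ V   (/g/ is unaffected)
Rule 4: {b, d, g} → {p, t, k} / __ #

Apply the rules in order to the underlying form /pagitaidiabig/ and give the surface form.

pagizaiziavik

Rule 1 (regressive voicing assimilation): no segment meets the environment; /pagitaidiabig/ is unchanged.
Rule 2 (intervocalic voicing): /t/ is a voiceless obstruent between vowels /i/ and /a/, so it voices to [d]. /pagitaidiabig/ → pagidaidiabig.
Rule 3 (intervocalic spirantization): /d/ is a stop between vowels /i/ and /a/, so it spirantizes to the fricative [z]. /d/ is a stop between vowels /i/ and /i/, so it spirantizes to the fricative [z]. /b/ is a stop between vowels /a/ and /i/, so it spirantizes to the fricative [v]. /pagidaidiabig/ → pagizaiziavig.
Rule 4 (final devoicing): /g/ is a voiced stop in word-final position, so it devoices to [k]. /pagizaiziavig/ → pagizaiziavik.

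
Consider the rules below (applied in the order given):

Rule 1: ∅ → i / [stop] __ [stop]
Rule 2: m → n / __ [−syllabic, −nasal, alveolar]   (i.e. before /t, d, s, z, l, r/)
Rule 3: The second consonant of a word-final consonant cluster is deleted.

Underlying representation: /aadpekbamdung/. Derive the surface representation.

aadipekibandun

Rule 1 (stop-cluster i-epenthesis): /d/ and /p/ form a stop–stop cluster, so [i] is inserted between them. /k/ and /b/ form a stop–stop cluster, so [i] is inserted between them. /aadpekbamdung/ → aadipekibamdung.
Rule 2 (nasal place assimilation): /m/ precedes the alveolar consonant /d/, so it assimilates in place to [n]. /aadipekibamdung/ → aadipekibandung.
Rule 3 (final cluster simplification): /g/ is the second consonant of a word-final cluster /ng/, so it deletes. /aadipekibandung/ → aadipekibandun.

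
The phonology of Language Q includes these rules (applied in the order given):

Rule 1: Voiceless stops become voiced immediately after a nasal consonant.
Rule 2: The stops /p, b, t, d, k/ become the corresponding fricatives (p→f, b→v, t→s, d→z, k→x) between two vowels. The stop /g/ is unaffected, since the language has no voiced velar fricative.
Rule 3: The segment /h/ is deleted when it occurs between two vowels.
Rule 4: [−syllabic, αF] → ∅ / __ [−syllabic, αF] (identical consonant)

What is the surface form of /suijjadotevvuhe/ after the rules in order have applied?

Rule 1 (post-nasal voicing): no segment meets the environment; /suijjadotevvuhe/ is unchanged.
Rule 2 (intervocalic spirantization): /d/ is a stop between vowels /a/ and /o/, so it spirantizes to the fricative [z]. /t/ is a stop between vowels /o/ and /e/, so it spirantizes to the fricative [s]. /suijjadotevvuhe/ → suijjazosevvuhe.
Rule 3 (intervocalic h-deletion): /h/ occurs between vowels /u/ and /e/, so it deletes. /suijjazosevvuhe/ → suijjazosevvue.
Rule 4 (degemination): /jj/ is a geminate; the first /j/ deletes. /vv/ is a geminate; the first /v/ deletes. /suijjazosevvue/ → suijazosevue.

suijazosevue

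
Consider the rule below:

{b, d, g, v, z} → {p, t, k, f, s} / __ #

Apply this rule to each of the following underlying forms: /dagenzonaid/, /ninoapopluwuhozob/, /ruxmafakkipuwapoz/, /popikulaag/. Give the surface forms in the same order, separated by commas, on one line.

dagenzonait, ninoapopluwuhozop, ruxmafakkipuwapos, popikulaak

/dagenzonaid/: /d/ is a voiced obstruent in word-final position, so it devoices to [t]. → [dagenzonait].
/ninoapopluwuhozob/: /b/ is a voiced obstruent in word-final position, so it devoices to [p]. → [ninoapopluwuhozop].
/ruxmafakkipuwapoz/: /z/ is a voiced obstruent in word-final position, so it devoices to [s]. → [ruxmafakkipuwapos].
/popikulaag/: /g/ is a voiced obstruent in word-final position, so it devoices to [k]. → [popikulaak].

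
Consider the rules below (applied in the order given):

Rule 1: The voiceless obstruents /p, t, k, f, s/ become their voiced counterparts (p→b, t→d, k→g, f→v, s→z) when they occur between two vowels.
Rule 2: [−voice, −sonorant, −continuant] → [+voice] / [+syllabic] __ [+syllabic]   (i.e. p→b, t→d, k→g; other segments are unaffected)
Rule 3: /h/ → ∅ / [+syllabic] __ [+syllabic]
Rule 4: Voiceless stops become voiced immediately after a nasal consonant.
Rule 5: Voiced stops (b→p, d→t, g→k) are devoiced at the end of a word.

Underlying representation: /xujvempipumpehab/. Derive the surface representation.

Rule 1 (intervocalic voicing): /p/ is a voiceless obstruent between vowels /i/ and /u/, so it voices to [b]. /xujvempipumpehab/ → xujvempibumpehab.
Rule 2 (intervocalic voicing): no segment meets the environment; /xujvempibumpehab/ is unchanged.
Rule 3 (intervocalic h-deletion): /h/ occurs between vowels /e/ and /a/, so it deletes. /xujvempibumpehab/ → xujvempibumpeab.
Rule 4 (post-nasal voicing): /p/ is a voiceless stop immediately after the nasal /m/, so it voices to [b]. /p/ is a voiceless stop immediately after the nasal /m/, so it voices to [b]. /xujvempibumpeab/ → xujvembibumbeab.
Rule 5 (final devoicing): /b/ is a voiced stop in word-final position, so it devoices to [p]. /xujvembibumbeab/ → xujvembibumbeap.

xujvembibumbeap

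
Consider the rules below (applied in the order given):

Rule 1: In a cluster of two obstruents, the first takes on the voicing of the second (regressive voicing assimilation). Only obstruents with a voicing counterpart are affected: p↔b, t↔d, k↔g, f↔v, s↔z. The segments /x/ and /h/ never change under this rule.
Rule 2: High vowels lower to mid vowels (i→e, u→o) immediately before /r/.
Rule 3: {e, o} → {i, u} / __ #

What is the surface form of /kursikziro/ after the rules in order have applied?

Rule 1 (regressive voicing assimilation): /k/ precedes the voiced obstruent /z/, so it voices to [g] by assimilation. /kursikziro/ → kursigziro.
Rule 2 (pre-rhotic lowering): /u/ is a high vowel immediately before /r/, so it lowers to [o]. /i/ is a high vowel immediately before /r/, so it lowers to [e]. /kursigziro/ → korsigzero.
Rule 3 (final vowel raising): /o/ is a mid vowel in word-final position, so it raises to [u]. /korsigzero/ → korsigzeru.

korsigzeru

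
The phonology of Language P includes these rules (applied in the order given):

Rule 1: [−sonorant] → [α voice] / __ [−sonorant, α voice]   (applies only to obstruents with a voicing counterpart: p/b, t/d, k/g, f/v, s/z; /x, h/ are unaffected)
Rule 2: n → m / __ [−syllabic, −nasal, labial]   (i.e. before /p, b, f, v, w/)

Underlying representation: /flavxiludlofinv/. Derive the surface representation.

flafxiludlofimv

Rule 1 (regressive voicing assimilation): /v/ precedes the voiceless obstruent /x/, so it devoices to [f] by assimilation. /flavxiludlofinv/ → flafxiludlofinv.
Rule 2 (nasal place assimilation): /n/ precedes the labial consonant /v/, so it assimilates in place to [m]. /flafxiludlofinv/ → flafxiludlofimv.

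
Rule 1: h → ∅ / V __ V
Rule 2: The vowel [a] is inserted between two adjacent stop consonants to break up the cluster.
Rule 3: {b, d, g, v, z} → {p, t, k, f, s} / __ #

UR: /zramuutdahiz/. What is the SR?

Rule 1 (intervocalic h-deletion): /h/ occurs between vowels /a/ and /i/, so it deletes. /zramuutdahiz/ → zramuutdaiz.
Rule 2 (stop-cluster a-epenthesis): /t/ and /d/ form a stop–stop cluster, so [a] is inserted between them. /zramuutdaiz/ → zramuutadaiz.
Rule 3 (final devoicing): /z/ is a voiced obstruent in word-final position, so it devoices to [s]. /zramuutadaiz/ → zramuutadais.

zramuutadais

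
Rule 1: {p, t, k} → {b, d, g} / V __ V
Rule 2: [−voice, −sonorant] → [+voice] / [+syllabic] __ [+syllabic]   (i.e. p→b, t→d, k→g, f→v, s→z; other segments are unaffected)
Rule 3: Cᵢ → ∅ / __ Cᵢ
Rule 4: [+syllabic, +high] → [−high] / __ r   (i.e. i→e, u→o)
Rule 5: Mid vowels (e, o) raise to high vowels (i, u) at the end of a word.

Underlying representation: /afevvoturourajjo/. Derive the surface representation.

avevodorooraju

Rule 1 (intervocalic voicing): /t/ is a voiceless stop between vowels /o/ and /u/, so it voices to [d]. /afevvoturourajjo/ → afevvodurourajjo.
Rule 2 (intervocalic voicing): /f/ is a voiceless obstruent between vowels /a/ and /e/, so it voices to [v]. /afevvodurourajjo/ → avevvodurourajjo.
Rule 3 (degemination): /vv/ is a geminate; the first /v/ deletes. /jj/ is a geminate; the first /j/ deletes. /avevvodurourajjo/ → avevodurourajo.
Rule 4 (pre-rhotic lowering): /u/ is a high vowel immediately before /r/, so it lowers to [o]. /u/ is a high vowel immediately before /r/, so it lowers to [o]. /avevodurourajo/ → avevodoroorajo.
Rule 5 (final vowel raising): /o/ is a mid vowel in word-final position, so it raises to [u]. /avevodoroorajo/ → avevodorooraju.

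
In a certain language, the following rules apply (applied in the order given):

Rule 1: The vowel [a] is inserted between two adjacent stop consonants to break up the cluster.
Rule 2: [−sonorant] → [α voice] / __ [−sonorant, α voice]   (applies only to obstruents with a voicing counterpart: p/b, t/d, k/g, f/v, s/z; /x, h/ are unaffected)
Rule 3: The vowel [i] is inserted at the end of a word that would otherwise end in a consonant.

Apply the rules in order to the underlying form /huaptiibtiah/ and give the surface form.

huapatiibatiahi

Rule 1 (stop-cluster a-epenthesis): /p/ and /t/ form a stop–stop cluster, so [a] is inserted between them. /b/ and /t/ form a stop–stop cluster, so [a] is inserted between them. /huaptiibtiah/ → huapatiibatiah.
Rule 2 (regressive voicing assimilation): no segment meets the environment; /huapatiibatiah/ is unchanged.
Rule 3 (final i-epenthesis): the form ends in the consonant /h/, so [i] is inserted word-finally. /huapatiibatiah/ → huapatiibatiahi.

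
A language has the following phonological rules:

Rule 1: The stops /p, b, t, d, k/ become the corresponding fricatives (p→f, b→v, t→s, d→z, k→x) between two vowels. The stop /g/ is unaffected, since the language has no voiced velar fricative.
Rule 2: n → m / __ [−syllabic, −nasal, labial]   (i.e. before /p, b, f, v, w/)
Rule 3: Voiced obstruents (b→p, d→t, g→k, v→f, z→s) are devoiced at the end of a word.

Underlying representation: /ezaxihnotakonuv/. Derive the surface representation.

Rule 1 (intervocalic spirantization): /t/ is a stop between vowels /o/ and /a/, so it spirantizes to the fricative [s]. /k/ is a stop between vowels /a/ and /o/, so it spirantizes to the fricative [x]. /ezaxihnotakonuv/ → ezaxihnosaxonuv.
Rule 2 (nasal place assimilation): no segment meets the environment; /ezaxihnosaxonuv/ is unchanged.
Rule 3 (final devoicing): /v/ is a voiced obstruent in word-final position, so it devoices to [f]. /ezaxihnosaxonuv/ → ezaxihnosaxonuf.

ezaxihnosaxonuf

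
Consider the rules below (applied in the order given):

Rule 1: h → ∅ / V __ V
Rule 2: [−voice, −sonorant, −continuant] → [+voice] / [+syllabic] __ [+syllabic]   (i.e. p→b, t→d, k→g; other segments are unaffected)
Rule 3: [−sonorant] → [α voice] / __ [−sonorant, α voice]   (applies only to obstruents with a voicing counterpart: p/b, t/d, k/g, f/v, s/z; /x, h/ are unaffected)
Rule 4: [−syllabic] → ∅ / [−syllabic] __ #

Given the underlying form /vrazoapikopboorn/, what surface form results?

Rule 1 (intervocalic h-deletion): no segment meets the environment; /vrazoapikopboorn/ is unchanged.
Rule 2 (intervocalic voicing): /p/ is a voiceless stop between vowels /a/ and /i/, so it voices to [b]. /k/ is a voiceless stop between vowels /i/ and /o/, so it voices to [g]. /vrazoapikopboorn/ → vrazoabigopboorn.
Rule 3 (regressive voicing assimilation): /p/ precedes the voiced obstruent /b/, so it voices to [b] by assimilation. /vrazoabigopboorn/ → vrazoabigobboorn.
Rule 4 (final cluster simplification): /n/ is the second consonant of a word-final cluster /rn/, so it deletes. /vrazoabigobboorn/ → vrazoabigobboor.

vrazoabigobboor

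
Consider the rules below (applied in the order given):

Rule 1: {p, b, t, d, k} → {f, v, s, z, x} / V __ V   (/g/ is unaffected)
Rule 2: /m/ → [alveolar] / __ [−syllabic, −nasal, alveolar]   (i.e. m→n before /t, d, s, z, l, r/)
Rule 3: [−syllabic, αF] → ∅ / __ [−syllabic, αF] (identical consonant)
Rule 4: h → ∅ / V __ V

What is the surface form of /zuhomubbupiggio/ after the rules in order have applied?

Rule 1 (intervocalic spirantization): /p/ is a stop between vowels /u/ and /i/, so it spirantizes to the fricative [f]. /zuhomubbupiggio/ → zuhomubbufiggio.
Rule 2 (nasal place assimilation): no segment meets the environment; /zuhomubbufiggio/ is unchanged.
Rule 3 (degemination): /bb/ is a geminate; the first /b/ deletes. /gg/ is a geminate; the first /g/ deletes. /zuhomubbufiggio/ → zuhomubufigio.
Rule 4 (intervocalic h-deletion): /h/ occurs between vowels /u/ and /o/, so it deletes. /zuhomubufigio/ → zuomubufigio.

zuomubufigio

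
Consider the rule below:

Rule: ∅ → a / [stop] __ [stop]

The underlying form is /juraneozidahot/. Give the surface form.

juraneozidahot

No segment of /juraneozidahot/ meets the structural description of the rule, so the form surfaces unchanged.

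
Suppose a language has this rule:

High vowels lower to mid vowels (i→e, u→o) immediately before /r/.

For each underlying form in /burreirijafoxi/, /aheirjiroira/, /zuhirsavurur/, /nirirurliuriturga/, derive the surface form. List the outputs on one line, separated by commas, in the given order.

borreerijafoxi, aheerjeroera, zuhersavoror, nererorlioritorga

/burreirijafoxi/: /u/ is a high vowel immediately before /r/, so it lowers to [o]. /i/ is a high vowel immediately before /r/, so it lowers to [e]. → [borreerijafoxi].
/aheirjiroira/: /i/ is a high vowel immediately before /r/, so it lowers to [e]. /i/ is a high vowel immediately before /r/, so it lowers to [e]. /i/ is a high vowel immediately before /r/, so it lowers to [e]. → [aheerjeroera].
/zuhirsavurur/: /i/ is a high vowel immediately before /r/, so it lowers to [e]. /u/ is a high vowel immediately before /r/, so it lowers to [o]. /u/ is a high vowel immediately before /r/, so it lowers to [o]. → [zuhersavoror].
/nirirurliuriturga/: /i/ is a high vowel immediately before /r/, so it lowers to [e]. /i/ is a high vowel immediately before /r/, so it lowers to [e]. /u/ is a high vowel immediately before /r/, so it lowers to [o]. /u/ is a high vowel immediately before /r/, so it lowers to [o]. /u/ is a high vowel immediately before /r/, so it lowers to [o]. → [nererorlioritorga].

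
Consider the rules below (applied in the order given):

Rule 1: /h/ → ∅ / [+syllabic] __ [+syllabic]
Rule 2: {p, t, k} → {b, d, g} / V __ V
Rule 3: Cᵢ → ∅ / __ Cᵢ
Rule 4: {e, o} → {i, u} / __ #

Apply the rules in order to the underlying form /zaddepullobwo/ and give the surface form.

Rule 1 (intervocalic h-deletion): no segment meets the environment; /zaddepullobwo/ is unchanged.
Rule 2 (intervocalic voicing): /p/ is a voiceless stop between vowels /e/ and /u/, so it voices to [b]. /zaddepullobwo/ → zaddebullobwo.
Rule 3 (degemination): /dd/ is a geminate; the first /d/ deletes. /ll/ is a geminate; the first /l/ deletes. /zaddebullobwo/ → zadebulobwo.
Rule 4 (final vowel raising): /o/ is a mid vowel in word-final position, so it raises to [u]. /zadebulobwo/ → zadebulobwu.

zadebulobwu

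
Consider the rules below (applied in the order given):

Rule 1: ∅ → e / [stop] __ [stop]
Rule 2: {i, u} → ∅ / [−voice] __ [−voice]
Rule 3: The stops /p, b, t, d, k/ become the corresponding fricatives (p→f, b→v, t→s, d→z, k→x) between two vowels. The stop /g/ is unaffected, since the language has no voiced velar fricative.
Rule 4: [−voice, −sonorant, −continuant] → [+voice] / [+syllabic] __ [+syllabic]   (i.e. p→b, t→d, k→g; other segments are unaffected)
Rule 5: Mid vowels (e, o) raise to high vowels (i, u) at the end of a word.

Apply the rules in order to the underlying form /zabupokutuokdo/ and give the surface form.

zavufoktuoxezu

Rule 1 (stop-cluster e-epenthesis): /k/ and /d/ form a stop–stop cluster, so [e] is inserted between them. /zabupokutuokdo/ → zabupokutuokedo.
Rule 2 (high vowel syncope): /u/ is a high vowel flanked by voiceless consonants /k/ and /t/, so it deletes. /zabupokutuokedo/ → zabupoktuokedo.
Rule 3 (intervocalic spirantization): /b/ is a stop between vowels /a/ and /u/, so it spirantizes to the fricative [v]. /p/ is a stop between vowels /u/ and /o/, so it spirantizes to the fricative [f]. /k/ is a stop between vowels /o/ and /e/, so it spirantizes to the fricative [x]. /d/ is a stop between vowels /e/ and /o/, so it spirantizes to the fricative [z]. /zabupoktuokedo/ → zavufoktuoxezo.
Rule 4 (intervocalic voicing): no segment meets the environment; /zavufoktuoxezo/ is unchanged.
Rule 5 (final vowel raising): /o/ is a mid vowel in word-final position, so it raises to [u]. /zavufoktuoxezo/ → zavufoktuoxezu.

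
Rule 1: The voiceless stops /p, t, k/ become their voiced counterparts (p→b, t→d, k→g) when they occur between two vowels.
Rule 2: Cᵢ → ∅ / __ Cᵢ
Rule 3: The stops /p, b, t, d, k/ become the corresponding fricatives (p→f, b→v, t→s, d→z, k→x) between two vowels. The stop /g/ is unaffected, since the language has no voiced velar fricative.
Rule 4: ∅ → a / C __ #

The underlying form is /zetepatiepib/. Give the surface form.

Rule 1 (intervocalic voicing): /t/ is a voiceless stop between vowels /e/ and /e/, so it voices to [d]. /p/ is a voiceless stop between vowels /e/ and /a/, so it voices to [b]. /t/ is a voiceless stop between vowels /a/ and /i/, so it voices to [d]. /p/ is a voiceless stop between vowels /e/ and /i/, so it voices to [b]. /zetepatiepib/ → zedebadiebib.
Rule 2 (degemination): no segment meets the environment; /zedebadiebib/ is unchanged.
Rule 3 (intervocalic spirantization): /d/ is a stop between vowels /e/ and /e/, so it spirantizes to the fricative [z]. /b/ is a stop between vowels /e/ and /a/, so it spirantizes to the fricative [v]. /d/ is a stop between vowels /a/ and /i/, so it spirantizes to the fricative [z]. /b/ is a stop between vowels /e/ and /i/, so it spirantizes to the fricative [v]. /zedebadiebib/ → zezevazievib.
Rule 4 (final a-epenthesis): the form ends in the consonant /b/, so [a] is inserted word-finally. /zezevazievib/ → zezevazieviba.

zezevazieviba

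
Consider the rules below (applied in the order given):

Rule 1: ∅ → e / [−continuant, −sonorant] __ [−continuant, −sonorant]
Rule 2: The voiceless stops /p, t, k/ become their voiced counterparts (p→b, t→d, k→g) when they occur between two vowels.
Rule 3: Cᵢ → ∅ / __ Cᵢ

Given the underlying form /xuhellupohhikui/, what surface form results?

xuhelubohigui

Rule 1 (stop-cluster e-epenthesis): no segment meets the environment; /xuhellupohhikui/ is unchanged.
Rule 2 (intervocalic voicing): /p/ is a voiceless stop between vowels /u/ and /o/, so it voices to [b]. /k/ is a voiceless stop between vowels /i/ and /u/, so it voices to [g]. /xuhellupohhikui/ → xuhellubohhigui.
Rule 3 (degemination): /ll/ is a geminate; the first /l/ deletes. /hh/ is a geminate; the first /h/ deletes. /xuhellubohhigui/ → xuhelubohigui.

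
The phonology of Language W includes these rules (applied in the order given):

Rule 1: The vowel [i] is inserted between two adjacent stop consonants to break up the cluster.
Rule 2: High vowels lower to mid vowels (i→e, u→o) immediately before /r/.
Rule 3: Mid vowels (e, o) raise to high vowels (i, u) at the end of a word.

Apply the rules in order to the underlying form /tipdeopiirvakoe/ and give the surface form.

tipideopiervakoi

Rule 1 (stop-cluster i-epenthesis): /p/ and /d/ form a stop–stop cluster, so [i] is inserted between them. /tipdeopiirvakoe/ → tipideopiirvakoe.
Rule 2 (pre-rhotic lowering): /i/ is a high vowel immediately before /r/, so it lowers to [e]. /tipideopiirvakoe/ → tipideopiervakoe.
Rule 3 (final vowel raising): /e/ is a mid vowel in word-final position, so it raises to [i]. /tipideopiervakoe/ → tipideopiervakoi.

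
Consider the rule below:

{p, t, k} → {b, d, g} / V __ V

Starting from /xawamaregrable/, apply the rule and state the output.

xawamaregrable

No segment of /xawamaregrable/ meets the structural description of the rule, so the form surfaces unchanged.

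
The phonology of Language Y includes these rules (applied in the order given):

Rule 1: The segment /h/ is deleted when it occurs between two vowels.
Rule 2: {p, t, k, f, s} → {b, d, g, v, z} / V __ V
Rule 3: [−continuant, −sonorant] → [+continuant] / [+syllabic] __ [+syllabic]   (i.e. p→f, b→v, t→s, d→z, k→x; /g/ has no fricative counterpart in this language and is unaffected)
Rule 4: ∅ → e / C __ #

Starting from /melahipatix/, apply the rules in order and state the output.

melaivazixe

Rule 1 (intervocalic h-deletion): /h/ occurs between vowels /a/ and /i/, so it deletes. /melahipatix/ → melaipatix.
Rule 2 (intervocalic voicing): /p/ is a voiceless obstruent between vowels /i/ and /a/, so it voices to [b]. /t/ is a voiceless obstruent between vowels /a/ and /i/, so it voices to [d]. /melaipatix/ → melaibadix.
Rule 3 (intervocalic spirantization): /b/ is a stop between vowels /i/ and /a/, so it spirantizes to the fricative [v]. /d/ is a stop between vowels /a/ and /i/, so it spirantizes to the fricative [z]. /melaibadix/ → melaivazix.
Rule 4 (final e-epenthesis): the form ends in the consonant /x/, so [e] is inserted word-finally. /melaivazix/ → melaivazixe.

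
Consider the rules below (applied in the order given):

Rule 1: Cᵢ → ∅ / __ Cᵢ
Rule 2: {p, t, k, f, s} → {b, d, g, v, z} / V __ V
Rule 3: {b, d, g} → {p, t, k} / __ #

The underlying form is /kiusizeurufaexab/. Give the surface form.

kiuzizeuruvaexap

Rule 1 (degemination): no segment meets the environment; /kiusizeurufaexab/ is unchanged.
Rule 2 (intervocalic voicing): /s/ is a voiceless obstruent between vowels /u/ and /i/, so it voices to [z]. /f/ is a voiceless obstruent between vowels /u/ and /a/, so it voices to [v]. /kiusizeurufaexab/ → kiuzizeuruvaexab.
Rule 3 (final devoicing): /b/ is a voiced stop in word-final position, so it devoices to [p]. /kiuzizeuruvaexab/ → kiuzizeuruvaexap.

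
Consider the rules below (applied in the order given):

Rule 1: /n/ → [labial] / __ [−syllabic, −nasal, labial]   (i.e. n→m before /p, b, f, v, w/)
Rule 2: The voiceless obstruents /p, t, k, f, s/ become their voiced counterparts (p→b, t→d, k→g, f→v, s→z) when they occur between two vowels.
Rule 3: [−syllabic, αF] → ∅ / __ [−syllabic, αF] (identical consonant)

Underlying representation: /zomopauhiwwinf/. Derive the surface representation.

Rule 1 (nasal place assimilation): /n/ precedes the labial consonant /f/, so it assimilates in place to [m]. /zomopauhiwwinf/ → zomopauhiwwimf.
Rule 2 (intervocalic voicing): /p/ is a voiceless obstruent between vowels /o/ and /a/, so it voices to [b]. /zomopauhiwwimf/ → zomobauhiwwimf.
Rule 3 (degemination): /ww/ is a geminate; the first /w/ deletes. /zomobauhiwwimf/ → zomobauhiwimf.

zomobauhiwimf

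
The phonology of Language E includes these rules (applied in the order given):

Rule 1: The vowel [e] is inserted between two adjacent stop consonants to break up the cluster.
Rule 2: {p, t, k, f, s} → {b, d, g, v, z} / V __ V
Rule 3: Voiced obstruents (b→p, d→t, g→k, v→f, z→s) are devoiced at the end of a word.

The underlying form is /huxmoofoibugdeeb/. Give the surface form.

huxmoovoibugedeep

Rule 1 (stop-cluster e-epenthesis): /g/ and /d/ form a stop–stop cluster, so [e] is inserted between them. /huxmoofoibugdeeb/ → huxmoofoibugedeeb.
Rule 2 (intervocalic voicing): /f/ is a voiceless obstruent between vowels /o/ and /o/, so it voices to [v]. /huxmoofoibugedeeb/ → huxmoovoibugedeeb.
Rule 3 (final devoicing): /b/ is a voiced obstruent in word-final position, so it devoices to [p]. /huxmoovoibugedeeb/ → huxmoovoibugedeep.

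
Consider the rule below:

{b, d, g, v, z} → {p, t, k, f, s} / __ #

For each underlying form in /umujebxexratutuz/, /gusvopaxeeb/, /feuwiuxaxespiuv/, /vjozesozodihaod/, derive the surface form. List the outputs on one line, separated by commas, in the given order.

umujebxexratutus, gusvopaxeep, feuwiuxaxespiuf, vjozesozodihaot

/umujebxexratutuz/: /z/ is a voiced obstruent in word-final position, so it devoices to [s]. → [umujebxexratutus].
/gusvopaxeeb/: /b/ is a voiced obstruent in word-final position, so it devoices to [p]. → [gusvopaxeep].
/feuwiuxaxespiuv/: /v/ is a voiced obstruent in word-final position, so it devoices to [f]. → [feuwiuxaxespiuf].
/vjozesozodihaod/: /d/ is a voiced obstruent in word-final position, so it devoices to [t]. → [vjozesozodihaot].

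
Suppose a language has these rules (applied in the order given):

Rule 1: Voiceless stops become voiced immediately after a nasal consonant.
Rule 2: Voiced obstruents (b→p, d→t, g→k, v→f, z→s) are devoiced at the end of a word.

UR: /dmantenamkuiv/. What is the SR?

Rule 1 (post-nasal voicing): /t/ is a voiceless stop immediately after the nasal /n/, so it voices to [d]. /k/ is a voiceless stop immediately after the nasal /m/, so it voices to [g]. /dmantenamkuiv/ → dmandenamguiv.
Rule 2 (final devoicing): /v/ is a voiced obstruent in word-final position, so it devoices to [f]. /dmandenamguiv/ → dmandenamguif.

dmandenamguif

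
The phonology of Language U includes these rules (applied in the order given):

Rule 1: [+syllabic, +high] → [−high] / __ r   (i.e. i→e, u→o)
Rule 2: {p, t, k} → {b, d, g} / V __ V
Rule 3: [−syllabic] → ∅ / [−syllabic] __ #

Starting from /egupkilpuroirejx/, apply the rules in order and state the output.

Rule 1 (pre-rhotic lowering): /u/ is a high vowel immediately before /r/, so it lowers to [o]. /i/ is a high vowel immediately before /r/, so it lowers to [e]. /egupkilpuroirejx/ → egupkilporoerejx.
Rule 2 (intervocalic voicing): no segment meets the environment; /egupkilporoerejx/ is unchanged.
Rule 3 (final cluster simplification): /x/ is the second consonant of a word-final cluster /jx/, so it deletes. /egupkilporoerejx/ → egupkilporoerej.

egupkilporoerej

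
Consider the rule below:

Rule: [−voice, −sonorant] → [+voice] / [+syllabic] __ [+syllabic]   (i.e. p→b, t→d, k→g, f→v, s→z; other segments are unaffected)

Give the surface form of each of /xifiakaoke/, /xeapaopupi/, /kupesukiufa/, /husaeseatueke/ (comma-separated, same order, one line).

xiviagaoge, xeabaobubi, kubezugiuva, huzaezeaduege

/xifiakaoke/: /f/ is a voiceless obstruent between vowels /i/ and /i/, so it voices to [v]. /k/ is a voiceless obstruent between vowels /a/ and /a/, so it voices to [g]. /k/ is a voiceless obstruent between vowels /o/ and /e/, so it voices to [g]. → [xiviagaoge].
/xeapaopupi/: /p/ is a voiceless obstruent between vowels /a/ and /a/, so it voices to [b]. /p/ is a voiceless obstruent between vowels /o/ and /u/, so it voices to [b]. /p/ is a voiceless obstruent between vowels /u/ and /i/, so it voices to [b]. → [xeabaobubi].
/kupesukiufa/: /p/ is a voiceless obstruent between vowels /u/ and /e/, so it voices to [b]. /s/ is a voiceless obstruent between vowels /e/ and /u/, so it voices to [z]. /k/ is a voiceless obstruent between vowels /u/ and /i/, so it voices to [g]. /f/ is a voiceless obstruent between vowels /u/ and /a/, so it voices to [v]. → [kubezugiuva].
/husaeseatueke/: /s/ is a voiceless obstruent between vowels /u/ and /a/, so it voices to [z]. /s/ is a voiceless obstruent between vowels /e/ and /e/, so it voices to [z]. /t/ is a voiceless obstruent between vowels /a/ and /u/, so it voices to [d]. /k/ is a voiceless obstruent between vowels /e/ and /e/, so it voices to [g]. → [huzaezeaduege].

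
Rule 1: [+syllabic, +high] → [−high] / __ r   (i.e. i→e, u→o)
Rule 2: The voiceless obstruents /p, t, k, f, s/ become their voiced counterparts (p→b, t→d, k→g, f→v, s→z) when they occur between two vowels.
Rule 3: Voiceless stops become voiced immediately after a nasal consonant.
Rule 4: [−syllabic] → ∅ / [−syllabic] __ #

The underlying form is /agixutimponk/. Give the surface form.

Rule 1 (pre-rhotic lowering): no segment meets the environment; /agixutimponk/ is unchanged.
Rule 2 (intervocalic voicing): /t/ is a voiceless obstruent between vowels /u/ and /i/, so it voices to [d]. /agixutimponk/ → agixudimponk.
Rule 3 (post-nasal voicing): /p/ is a voiceless stop immediately after the nasal /m/, so it voices to [b]. /k/ is a voiceless stop immediately after the nasal /n/, so it voices to [g]. /agixudimponk/ → agixudimbong.
Rule 4 (final cluster simplification): /g/ is the second consonant of a word-final cluster /ng/, so it deletes. /agixudimbong/ → agixudimbon.

agixudimbon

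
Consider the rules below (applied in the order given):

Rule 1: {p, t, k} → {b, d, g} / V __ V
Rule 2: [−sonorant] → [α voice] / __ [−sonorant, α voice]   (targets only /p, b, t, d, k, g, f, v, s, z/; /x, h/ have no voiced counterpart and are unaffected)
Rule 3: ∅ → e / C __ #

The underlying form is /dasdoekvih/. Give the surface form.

dazdoegvihe

Rule 1 (intervocalic voicing): no segment meets the environment; /dasdoekvih/ is unchanged.
Rule 2 (regressive voicing assimilation): /s/ precedes the voiced obstruent /d/, so it voices to [z] by assimilation. /k/ precedes the voiced obstruent /v/, so it voices to [g] by assimilation. /dasdoekvih/ → dazdoegvih.
Rule 3 (final e-epenthesis): the form ends in the consonant /h/, so [e] is inserted word-finally. /dazdoegvih/ → dazdoegvihe.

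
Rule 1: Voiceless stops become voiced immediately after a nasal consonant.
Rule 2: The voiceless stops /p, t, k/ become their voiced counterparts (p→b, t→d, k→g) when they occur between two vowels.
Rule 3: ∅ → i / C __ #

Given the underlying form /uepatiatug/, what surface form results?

uebadiadugi

Rule 1 (post-nasal voicing): no segment meets the environment; /uepatiatug/ is unchanged.
Rule 2 (intervocalic voicing): /p/ is a voiceless stop between vowels /e/ and /a/, so it voices to [b]. /t/ is a voiceless stop between vowels /a/ and /i/, so it voices to [d]. /t/ is a voiceless stop between vowels /a/ and /u/, so it voices to [d]. /uepatiatug/ → uebadiadug.
Rule 3 (final i-epenthesis): the form ends in the consonant /g/, so [i] is inserted word-finally. /uebadiadug/ → uebadiadugi.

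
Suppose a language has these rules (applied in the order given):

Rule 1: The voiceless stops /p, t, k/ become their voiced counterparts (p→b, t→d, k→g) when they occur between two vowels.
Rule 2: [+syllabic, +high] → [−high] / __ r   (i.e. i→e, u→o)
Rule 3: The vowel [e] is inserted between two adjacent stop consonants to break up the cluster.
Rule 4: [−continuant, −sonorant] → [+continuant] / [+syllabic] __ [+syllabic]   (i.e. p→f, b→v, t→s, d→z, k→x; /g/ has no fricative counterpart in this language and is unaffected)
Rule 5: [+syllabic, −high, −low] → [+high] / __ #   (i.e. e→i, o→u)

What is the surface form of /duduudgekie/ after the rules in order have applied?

duzuuzegegii

Rule 1 (intervocalic voicing): /k/ is a voiceless stop between vowels /e/ and /i/, so it voices to [g]. /duduudgekie/ → duduudgegie.
Rule 2 (pre-rhotic lowering): no segment meets the environment; /duduudgegie/ is unchanged.
Rule 3 (stop-cluster e-epenthesis): /d/ and /g/ form a stop–stop cluster, so [e] is inserted between them. /duduudgegie/ → duduudegegie.
Rule 4 (intervocalic spirantization): /d/ is a stop between vowels /u/ and /u/, so it spirantizes to the fricative [z]. /d/ is a stop between vowels /u/ and /e/, so it spirantizes to the fricative [z]. /duduudegegie/ → duzuuzegegie.
Rule 5 (final vowel raising): /e/ is a mid vowel in word-final position, so it raises to [i]. /duzuuzegegie/ → duzuuzegegii.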